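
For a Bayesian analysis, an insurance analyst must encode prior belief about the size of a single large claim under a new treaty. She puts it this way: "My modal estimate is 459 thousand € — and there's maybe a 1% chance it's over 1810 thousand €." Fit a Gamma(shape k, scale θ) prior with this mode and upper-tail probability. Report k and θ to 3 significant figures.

k ≈ 3.23, θ ≈ 206

Gamma(k,θ) with k>1 has mode (k−1)θ, so θ = 459/(k−1).
Need P(X < 1810) = 0.99 with θ tied to k this way. Start at k = 2, θ = 459: P(X<1810) ≈ 0.904.
Too low — raise k to concentrate. Iterating converges to k ≈ 3.23.
Then θ = 459/(3.23−1) ≈ 206.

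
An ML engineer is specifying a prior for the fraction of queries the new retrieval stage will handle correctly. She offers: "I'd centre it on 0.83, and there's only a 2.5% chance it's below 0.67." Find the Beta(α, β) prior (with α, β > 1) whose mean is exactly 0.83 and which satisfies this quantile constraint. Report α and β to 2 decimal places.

α ≈ 22.32, β ≈ 4.57

With mean 0.83 fixed, write α = 0.83s, β = 0.17s where s = α+β.
Need P(θ < 0.67) = 0.025 under Beta(0.83s, 0.17s). Normal approximation: (q−m)/√(m(1−m)/s) ≈ z_{0.025} = -1.96, so s ≈ 0.83·0.17·(-1.96)²/(0.67−0.83)² = 21.2.
At s = 21.2: P(θ<0.67) ≈ 0.039. Adjusting to match 0.025 gives s ≈ 26.90.
So α = 0.83·26.90 ≈ 22.32, β = 0.17·26.90 ≈ 4.57.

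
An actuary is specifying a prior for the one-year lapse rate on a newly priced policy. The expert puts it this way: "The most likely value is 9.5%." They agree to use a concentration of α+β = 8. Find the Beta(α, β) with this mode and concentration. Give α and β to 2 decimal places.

For α,β > 1 the Beta mode is (α−1)/(α+β−2). With α+β = 8, the mode is (α−1)/6.
Set (α−1)/6 = 0.095 → α = 1 + 0.095·6 = 1.57.
β = 8 − α = 6.43.

α = 1.57, β = 6.43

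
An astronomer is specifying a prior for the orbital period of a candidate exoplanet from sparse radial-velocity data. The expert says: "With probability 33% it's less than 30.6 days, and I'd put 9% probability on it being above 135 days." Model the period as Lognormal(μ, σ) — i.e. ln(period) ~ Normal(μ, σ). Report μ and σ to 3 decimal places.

μ ≈ 3.788, σ ≈ 0.834

If T ~ Lognormal(μ,σ) then ln T ~ Normal(μ,σ), so the p-quantile of ln T is μ + z_p·σ.
ln(30.6) = 3.421 and ln(135) = 4.905; z_{0.33} = -0.4399, z_{0.91} = 1.341.
σ = (4.905 − 3.421)/(1.341 − (-0.4399)) = 0.834.
μ = 3.421 − (-0.4399)·0.834 = 3.788.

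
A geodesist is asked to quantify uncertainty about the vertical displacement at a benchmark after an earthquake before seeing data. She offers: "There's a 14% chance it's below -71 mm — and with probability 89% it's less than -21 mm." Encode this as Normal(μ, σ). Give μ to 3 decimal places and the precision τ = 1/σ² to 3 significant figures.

The p-quantile of Normal(μ,σ) is μ + z_p·σ, with z_{0.14} = -1.08 and z_{0.89} = 1.227.
Eliminate σ: μ = (z₂·x₁ − z₁·x₂)/(z₂ − z₁) = (1.227·-71 − (-1.08)·-21)/2.307 = -47.585.
Then σ = (x₂ − x₁)/(z₂ − z₁) = (-21 − -71)/2.307 = 21.675.
Precision τ = 1/σ² = 1/21.67² = 0.00213.

μ = -47.585, τ = 0.00213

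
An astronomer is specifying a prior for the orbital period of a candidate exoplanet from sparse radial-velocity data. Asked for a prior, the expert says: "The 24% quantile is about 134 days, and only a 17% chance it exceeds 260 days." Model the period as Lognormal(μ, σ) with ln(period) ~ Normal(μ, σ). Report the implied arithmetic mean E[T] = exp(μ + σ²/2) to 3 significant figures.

E[T] ≈ 192 days

If T ~ Lognormal(μ,σ) then ln T ~ Normal(μ,σ), so the p-quantile of ln T is μ + z_p·σ.
ln(134) = 4.898 and ln(260) = 5.561; z_{0.24} = -0.7063, z_{0.83} = 0.9542.
σ = (5.561 − 4.898)/(0.9542 − (-0.7063)) = 0.399.
μ = 4.898 − (-0.7063)·0.399 = 5.180.
E[T] = exp(μ + σ²/2) = exp(5.180 + 0.0797) = 192 days.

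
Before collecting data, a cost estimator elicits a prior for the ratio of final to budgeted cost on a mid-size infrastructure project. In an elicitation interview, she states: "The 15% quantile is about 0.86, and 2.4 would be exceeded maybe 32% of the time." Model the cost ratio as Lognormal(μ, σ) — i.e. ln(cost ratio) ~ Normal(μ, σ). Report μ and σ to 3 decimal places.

If T ~ Lognormal(μ,σ) then ln T ~ Normal(μ,σ), so the p-quantile of ln T is μ + z_p·σ.
ln(0.86) = -0.1508 and ln(2.4) = 0.8755; z_{0.15} = -1.036, z_{0.68} = 0.4677.
σ = (0.8755 − -0.1508)/(0.4677 − (-1.036)) = 0.682.
μ = -0.1508 − (-1.036)·0.682 = 0.556.

μ ≈ 0.556, σ ≈ 0.682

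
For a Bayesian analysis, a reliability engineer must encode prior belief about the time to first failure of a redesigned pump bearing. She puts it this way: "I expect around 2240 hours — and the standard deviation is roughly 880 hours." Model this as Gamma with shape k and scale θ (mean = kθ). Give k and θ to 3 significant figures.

k ≈ 6.48, θ ≈ 346

For Gamma(k, scale θ): mean = kθ, variance = kθ², so CV = 1/√k.
CV = SD/mean = 880/2240 = 0.3929, hence k = 1/CV² = 6.48.
Then θ = mean/k = 2240/6.48 = 346.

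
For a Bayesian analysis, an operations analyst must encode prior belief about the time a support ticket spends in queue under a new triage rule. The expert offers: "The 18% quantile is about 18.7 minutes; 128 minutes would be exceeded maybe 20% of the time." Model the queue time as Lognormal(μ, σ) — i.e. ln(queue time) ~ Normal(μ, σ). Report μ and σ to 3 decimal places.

μ ≈ 3.931, σ ≈ 1.095

If T ~ Lognormal(μ,σ) then ln T ~ Normal(μ,σ), so the p-quantile of ln T is μ + z_p·σ.
ln(18.7) = 2.929 and ln(128) = 4.852; z_{0.18} = -0.9154, z_{0.8} = 0.8416.
σ = (4.852 − 2.929)/(0.8416 − (-0.9154)) = 1.095.
μ = 2.929 − (-0.9154)·1.095 = 3.931.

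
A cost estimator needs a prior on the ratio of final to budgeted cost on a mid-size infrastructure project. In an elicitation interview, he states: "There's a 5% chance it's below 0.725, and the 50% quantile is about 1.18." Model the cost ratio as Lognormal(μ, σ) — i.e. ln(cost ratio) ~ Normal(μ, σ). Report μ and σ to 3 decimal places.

If T ~ Lognormal(μ,σ) then ln T ~ Normal(μ,σ), so the p-quantile of ln T is μ + z_p·σ.
ln(0.725) = -0.3216 and ln(1.18) = 0.1655; z_{0.05} = -1.645, z_{0.5} = 0.
σ = (0.1655 − -0.3216)/(0 − (-1.645)) = 0.296.
μ = -0.3216 − (-1.645)·0.296 = 0.166.

μ ≈ 0.166, σ ≈ 0.296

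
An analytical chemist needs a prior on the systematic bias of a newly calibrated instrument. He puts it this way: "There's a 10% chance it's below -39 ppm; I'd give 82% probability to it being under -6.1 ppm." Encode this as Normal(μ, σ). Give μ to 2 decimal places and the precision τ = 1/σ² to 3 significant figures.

For Normal(μ,σ), the p-quantile is μ + z_p·σ. Here z_{0.1} = -1.282, z_{0.82} = 0.9154.
So -39 = μ − 1.282σ and -6.1 = μ + 0.9154σ.
Subtracting: σ = (-6.1 − -39)/(0.9154 − (-1.282)) = 14.98.
Then μ = -39 − (-1.282)·14.98 = -19.81.
Precision τ = 1/σ² = 1/14.98² = 0.00446.

μ = -19.81, τ = 0.00446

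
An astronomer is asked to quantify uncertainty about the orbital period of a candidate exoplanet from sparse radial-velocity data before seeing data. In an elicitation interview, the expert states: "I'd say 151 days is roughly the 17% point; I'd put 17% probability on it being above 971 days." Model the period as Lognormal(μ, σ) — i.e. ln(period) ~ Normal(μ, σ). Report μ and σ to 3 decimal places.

μ ≈ 5.948, σ ≈ 0.975

If T ~ Lognormal(μ,σ) then ln T ~ Normal(μ,σ), so the p-quantile of ln T is μ + z_p·σ.
ln(151) = 5.017 and ln(971) = 6.878; z_{0.17} = -0.9542, z_{0.83} = 0.9542.
σ = (6.878 − 5.017)/(0.9542 − (-0.9542)) = 0.975.
μ = 5.017 − (-0.9542)·0.975 = 5.948.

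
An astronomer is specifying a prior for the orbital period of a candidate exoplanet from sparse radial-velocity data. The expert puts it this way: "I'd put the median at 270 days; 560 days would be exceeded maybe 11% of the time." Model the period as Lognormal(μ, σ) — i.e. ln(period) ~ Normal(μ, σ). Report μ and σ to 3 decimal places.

μ ≈ 5.598, σ ≈ 0.595

If T ~ Lognormal(μ,σ) then ln T ~ Normal(μ,σ), so the p-quantile of ln T is μ + z_p·σ.
ln(270) = 5.598 and ln(560) = 6.328; z_{0.5} = 0, z_{0.89} = 1.227.
σ = (6.328 − 5.598)/(1.227 − (0)) = 0.595.
μ = 5.598 − (0)·0.595 = 5.598.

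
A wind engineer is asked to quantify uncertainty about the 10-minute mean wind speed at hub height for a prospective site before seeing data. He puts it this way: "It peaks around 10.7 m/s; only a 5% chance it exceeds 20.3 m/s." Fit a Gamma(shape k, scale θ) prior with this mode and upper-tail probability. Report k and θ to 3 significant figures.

k ≈ 7.78, θ ≈ 1.58

Gamma(k,θ) with k>1 has mode (k−1)θ, so θ = 10.7/(k−1).
Need P(X < 20.3) = 0.95 with θ tied to k this way. Start at k = 2, θ = 10.7: P(X<20.3) ≈ 0.565.
Too low — raise k to concentrate. Iterating converges to k ≈ 7.78.
Then θ = 10.7/(7.78−1) ≈ 1.58.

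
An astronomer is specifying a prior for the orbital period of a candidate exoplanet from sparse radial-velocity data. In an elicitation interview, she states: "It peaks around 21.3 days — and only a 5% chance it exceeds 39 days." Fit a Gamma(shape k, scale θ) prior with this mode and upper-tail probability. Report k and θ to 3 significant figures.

Gamma(k,θ) with k>1 has mode (k−1)θ, so θ = 21.3/(k−1).
Need P(X < 39) = 0.95 with θ tied to k this way. Start at k = 2, θ = 21.3: P(X<39) ≈ 0.546.
Too low — raise k to concentrate. Iterating converges to k ≈ 8.61.
Then θ = 21.3/(8.61−1) ≈ 2.8.

k ≈ 8.61, θ ≈ 2.8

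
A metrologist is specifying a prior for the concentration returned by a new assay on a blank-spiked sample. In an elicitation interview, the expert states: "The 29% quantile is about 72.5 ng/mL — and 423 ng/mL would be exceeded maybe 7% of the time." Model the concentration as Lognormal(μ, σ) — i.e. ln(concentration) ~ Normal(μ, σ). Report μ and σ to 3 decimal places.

If T ~ Lognormal(μ,σ) then ln T ~ Normal(μ,σ), so the p-quantile of ln T is μ + z_p·σ.
ln(72.5) = 4.284 and ln(423) = 6.047; z_{0.29} = -0.5534, z_{0.93} = 1.476.
σ = (6.047 − 4.284)/(1.476 − (-0.5534)) = 0.869.
μ = 4.284 − (-0.5534)·0.869 = 4.765.

μ ≈ 4.765, σ ≈ 0.869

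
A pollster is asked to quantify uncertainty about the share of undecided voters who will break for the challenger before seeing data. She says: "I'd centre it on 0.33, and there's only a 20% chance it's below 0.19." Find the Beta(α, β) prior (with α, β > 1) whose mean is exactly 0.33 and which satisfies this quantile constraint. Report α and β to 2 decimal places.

α ≈ 2.74, β ≈ 5.56

With mean 0.33 fixed, write α = 0.33s, β = 0.67s where s = α+β.
Need P(θ < 0.19) = 0.2 under Beta(0.33s, 0.67s). Normal approximation: (q−m)/√(m(1−m)/s) ≈ z_{0.2} = -0.842, so s ≈ 0.33·0.67·(-0.842)²/(0.19−0.33)² = 8.0.
At s = 8.0: P(θ<0.19) ≈ 0.206. Adjusting to match 0.2 gives s ≈ 8.29.
So α = 0.33·8.29 ≈ 2.74, β = 0.67·8.29 ≈ 5.56.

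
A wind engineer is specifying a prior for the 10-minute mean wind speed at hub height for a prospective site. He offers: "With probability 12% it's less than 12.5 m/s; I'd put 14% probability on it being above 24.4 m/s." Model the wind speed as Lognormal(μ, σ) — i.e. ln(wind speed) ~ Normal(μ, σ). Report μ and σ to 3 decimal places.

μ ≈ 2.874, σ ≈ 0.297

If T ~ Lognormal(μ,σ) then ln T ~ Normal(μ,σ), so the p-quantile of ln T is μ + z_p·σ.
ln(12.5) = 2.526 and ln(24.4) = 3.195; z_{0.12} = -1.175, z_{0.86} = 1.08.
σ = (3.195 − 2.526)/(1.08 − (-1.175)) = 0.297.
μ = 2.526 − (-1.175)·0.297 = 2.874.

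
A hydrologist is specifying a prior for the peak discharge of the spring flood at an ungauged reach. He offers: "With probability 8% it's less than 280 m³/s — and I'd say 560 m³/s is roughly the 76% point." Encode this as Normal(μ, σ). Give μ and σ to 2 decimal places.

μ = 466.33, σ = 132.62

For Normal(μ,σ), the p-quantile is μ + z_p·σ. Here z_{0.08} = -1.405, z_{0.76} = 0.7063.
So 280 = μ − 1.405σ and 560 = μ + 0.7063σ.
Subtracting: σ = (560 − 280)/(0.7063 − (-1.405)) = 132.62.
Then μ = 280 − (-1.405)·132.62 = 466.33.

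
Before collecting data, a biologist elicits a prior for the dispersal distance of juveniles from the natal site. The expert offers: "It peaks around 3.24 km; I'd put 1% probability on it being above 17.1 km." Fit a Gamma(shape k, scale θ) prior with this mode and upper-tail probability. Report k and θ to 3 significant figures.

k ≈ 2.39, θ ≈ 2.33

Gamma(k,θ) with k>1 has mode (k−1)θ, so θ = 3.24/(k−1).
Need P(X < 17.1) = 0.99 with θ tied to k this way. Start at k = 2, θ = 3.24: P(X<17.1) ≈ 0.968.
Too low — raise k to concentrate. Iterating converges to k ≈ 2.39.
Then θ = 3.24/(2.39−1) ≈ 2.33.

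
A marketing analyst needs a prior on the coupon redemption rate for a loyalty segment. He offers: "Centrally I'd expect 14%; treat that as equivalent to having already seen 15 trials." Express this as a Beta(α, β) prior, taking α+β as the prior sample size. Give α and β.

α = 2.1, β = 12.9

Under the effective-sample-size interpretation, Beta(α, β) has prior mean α/(α+β) and prior sample size α+β.
So α+β = 15 and α/(α+β) = 0.14, giving α = 0.14·15 = 2.1 and β = 15 − 2.1 = 12.9.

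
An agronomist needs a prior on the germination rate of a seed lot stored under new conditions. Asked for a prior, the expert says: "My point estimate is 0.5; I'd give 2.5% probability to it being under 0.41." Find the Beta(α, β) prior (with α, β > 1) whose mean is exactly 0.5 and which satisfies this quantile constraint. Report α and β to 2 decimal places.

α ≈ 58.56, β ≈ 58.56

With mean 0.5 fixed, write α = 0.5s, β = 0.5s where s = α+β.
Need P(θ < 0.41) = 0.025 under Beta(0.5s, 0.5s). Normal approximation: (q−m)/√(m(1−m)/s) ≈ z_{0.025} = -1.96, so s ≈ 0.5·0.5·(-1.96)²/(0.41−0.5)² = 118.6.
At s = 118.6: P(θ<0.41) ≈ 0.024. Adjusting to match 0.025 gives s ≈ 117.13.
So α = 0.5·117.13 ≈ 58.56, β = 0.5·117.13 ≈ 58.56.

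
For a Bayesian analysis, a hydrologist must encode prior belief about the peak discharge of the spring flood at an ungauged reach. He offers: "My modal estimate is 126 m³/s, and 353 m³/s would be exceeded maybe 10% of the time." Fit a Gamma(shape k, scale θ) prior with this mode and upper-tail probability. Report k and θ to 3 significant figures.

Gamma(k,θ) with k>1 has mode (k−1)θ, so θ = 126/(k−1).
Need P(X < 353) = 0.9 with θ tied to k this way. Start at k = 2, θ = 126: P(X<353) ≈ 0.769.
Too low — raise k to concentrate. Iterating converges to k ≈ 2.8.
Then θ = 126/(2.8−1) ≈ 70.

k ≈ 2.8, θ ≈ 70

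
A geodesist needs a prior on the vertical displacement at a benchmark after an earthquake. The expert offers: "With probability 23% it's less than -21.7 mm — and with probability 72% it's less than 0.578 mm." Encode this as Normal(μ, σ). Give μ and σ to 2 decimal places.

μ = -9.25, σ = 16.86

For Normal(μ,σ), the p-quantile is μ + z_p·σ. Here z_{0.23} = -0.7388, z_{0.72} = 0.5828.
So -21.7 = μ − 0.7388σ and 0.578 = μ + 0.5828σ.
Subtracting: σ = (0.578 − -21.7)/(0.5828 − (-0.7388)) = 16.86.
Then μ = -21.7 − (-0.7388)·16.86 = -9.25.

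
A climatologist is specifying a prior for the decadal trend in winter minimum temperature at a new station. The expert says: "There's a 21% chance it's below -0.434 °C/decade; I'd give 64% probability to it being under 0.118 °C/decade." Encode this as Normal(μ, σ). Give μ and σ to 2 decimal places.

The p-quantile of Normal(μ,σ) is μ + z_p·σ, with z_{0.21} = -0.8064 and z_{0.64} = 0.3585.
Eliminate σ: μ = (z₂·x₁ − z₁·x₂)/(z₂ − z₁) = (0.3585·-0.434 − (-0.8064)·0.118)/1.165 = -0.05.
Then σ = (x₂ − x₁)/(z₂ − z₁) = (0.118 − -0.434)/1.165 = 0.47.

μ = -0.05, σ = 0.47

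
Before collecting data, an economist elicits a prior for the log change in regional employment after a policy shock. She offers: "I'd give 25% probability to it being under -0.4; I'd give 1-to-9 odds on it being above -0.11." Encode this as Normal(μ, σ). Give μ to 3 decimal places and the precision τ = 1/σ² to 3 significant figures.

μ = -0.300, τ = 45.5

The p-quantile of Normal(μ,σ) is μ + z_p·σ, with z_{0.25} = -0.6745 and z_{0.9} = 1.282.
Eliminate σ: μ = (z₂·x₁ − z₁·x₂)/(z₂ − z₁) = (1.282·-0.4 − (-0.6745)·-0.11)/1.956 = -0.300.
Then σ = (x₂ − x₁)/(z₂ − z₁) = (-0.11 − -0.4)/1.956 = 0.148.
Precision τ = 1/σ² = 1/0.1483² = 45.5.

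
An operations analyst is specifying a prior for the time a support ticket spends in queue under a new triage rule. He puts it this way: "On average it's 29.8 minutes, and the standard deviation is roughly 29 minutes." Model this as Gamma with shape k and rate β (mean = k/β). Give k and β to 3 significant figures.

For Gamma(k, rate β): mean = k/β, variance = k/β², so CV = 1/√k.
CV = SD/mean = 29/29.8 = 0.9732, hence k = 1/CV² = 1.06.
Then β = k/mean = 1.06/29.8 = 0.0354.

k ≈ 1.06, β ≈ 0.0354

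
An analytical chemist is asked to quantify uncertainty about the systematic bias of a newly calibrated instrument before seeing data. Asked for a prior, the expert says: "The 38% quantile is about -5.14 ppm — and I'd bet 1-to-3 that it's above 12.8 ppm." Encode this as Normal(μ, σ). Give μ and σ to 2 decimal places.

The p-quantile of Normal(μ,σ) is μ + z_p·σ, with z_{0.38} = -0.3055 and z_{0.75} = 0.6745.
Eliminate σ: μ = (z₂·x₁ − z₁·x₂)/(z₂ − z₁) = (0.6745·-5.14 − (-0.3055)·12.8)/0.98 = 0.45.
Then σ = (x₂ − x₁)/(z₂ − z₁) = (12.8 − -5.14)/0.98 = 18.31.

μ = 0.45, σ = 18.31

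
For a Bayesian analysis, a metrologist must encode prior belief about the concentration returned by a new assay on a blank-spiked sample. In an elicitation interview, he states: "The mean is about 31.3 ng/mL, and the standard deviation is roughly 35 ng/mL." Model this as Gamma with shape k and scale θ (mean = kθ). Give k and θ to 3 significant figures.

For Gamma(k, scale θ): mean = kθ, variance = kθ², so CV = 1/√k.
CV = SD/mean = 35/31.3 = 1.118, hence k = 1/CV² = 0.8.
Then θ = mean/k = 31.3/0.8 = 39.1.

k ≈ 0.8, θ ≈ 39.1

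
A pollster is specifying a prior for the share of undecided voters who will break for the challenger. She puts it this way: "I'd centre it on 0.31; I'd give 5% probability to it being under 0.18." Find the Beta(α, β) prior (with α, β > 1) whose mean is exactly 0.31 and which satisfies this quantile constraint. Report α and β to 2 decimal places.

With mean 0.31 fixed, write α = 0.31s, β = 0.69s where s = α+β.
Need P(θ < 0.18) = 0.05 under Beta(0.31s, 0.69s). Normal approximation: (q−m)/√(m(1−m)/s) ≈ z_{0.05} = -1.64, so s ≈ 0.31·0.69·(-1.64)²/(0.18−0.31)² = 34.2.
At s = 34.2: P(θ<0.18) ≈ 0.038. Adjusting to match 0.05 gives s ≈ 29.60.
So α = 0.31·29.60 ≈ 9.18, β = 0.69·29.60 ≈ 20.42.

α ≈ 9.18, β ≈ 20.42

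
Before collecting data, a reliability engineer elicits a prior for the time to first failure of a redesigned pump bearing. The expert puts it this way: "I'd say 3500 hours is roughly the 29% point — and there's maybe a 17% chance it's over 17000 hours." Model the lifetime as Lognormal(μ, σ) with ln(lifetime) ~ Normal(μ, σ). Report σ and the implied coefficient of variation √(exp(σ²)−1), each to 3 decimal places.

If T ~ Lognormal(μ,σ) then ln T ~ Normal(μ,σ), so the p-quantile of ln T is μ + z_p·σ.
ln(3500) = 8.161 and ln(17000) = 9.741; z_{0.29} = -0.5534, z_{0.83} = 0.9542.
σ = (9.741 − 8.161)/(0.9542 − (-0.5534)) = 1.048.
μ = 8.161 − (-0.5534)·1.048 = 8.741.
CV = √(exp(σ²)−1) = √(exp(1.0991)−1) = 1.415.

σ ≈ 1.048, CV ≈ 1.415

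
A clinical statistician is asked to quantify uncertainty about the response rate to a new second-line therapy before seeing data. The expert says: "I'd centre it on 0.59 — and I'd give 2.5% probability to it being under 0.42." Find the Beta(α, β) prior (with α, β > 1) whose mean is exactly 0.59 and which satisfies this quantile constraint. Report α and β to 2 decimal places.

α ≈ 19.31, β ≈ 13.42

With mean 0.59 fixed, write α = 0.59s, β = 0.41s where s = α+β.
Need P(θ < 0.42) = 0.025 under Beta(0.59s, 0.41s). Normal approximation: (q−m)/√(m(1−m)/s) ≈ z_{0.025} = -1.96, so s ≈ 0.59·0.41·(-1.96)²/(0.42−0.59)² = 32.2.
At s = 32.2: P(θ<0.42) ≈ 0.026. Adjusting to match 0.025 gives s ≈ 32.73.
So α = 0.59·32.73 ≈ 19.31, β = 0.41·32.73 ≈ 13.42.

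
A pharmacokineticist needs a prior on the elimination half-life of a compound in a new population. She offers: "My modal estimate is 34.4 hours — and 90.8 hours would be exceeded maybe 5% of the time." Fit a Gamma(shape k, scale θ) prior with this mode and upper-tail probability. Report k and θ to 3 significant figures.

Gamma(k,θ) with k>1 has mode (k−1)θ, so θ = 34.4/(k−1).
Need P(X < 90.8) = 0.95 with θ tied to k this way. Start at k = 2, θ = 34.4: P(X<90.8) ≈ 0.740.
Too low — raise k to concentrate. Iterating converges to k ≈ 3.86.
Then θ = 34.4/(3.86−1) ≈ 12.

k ≈ 3.86, θ ≈ 12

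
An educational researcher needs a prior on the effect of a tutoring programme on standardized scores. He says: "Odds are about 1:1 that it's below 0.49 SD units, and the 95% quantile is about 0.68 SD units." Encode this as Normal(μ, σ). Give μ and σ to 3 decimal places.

μ = 0.490, σ = 0.116

The p-quantile of Normal(μ,σ) is μ + z_p·σ, with z_{0.5} = 0 and z_{0.95} = 1.645.
Eliminate σ: μ = (z₂·x₁ − z₁·x₂)/(z₂ − z₁) = (1.645·0.49 − (0)·0.68)/1.645 = 0.490.
Then σ = (x₂ − x₁)/(z₂ − z₁) = (0.68 − 0.49)/1.645 = 0.116.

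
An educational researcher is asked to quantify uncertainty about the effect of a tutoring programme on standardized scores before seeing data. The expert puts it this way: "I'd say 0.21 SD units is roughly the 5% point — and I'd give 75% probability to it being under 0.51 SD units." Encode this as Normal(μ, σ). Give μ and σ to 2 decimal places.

For Normal(μ,σ), the p-quantile is μ + z_p·σ. Here z_{0.05} = -1.645, z_{0.75} = 0.6745.
So 0.21 = μ − 1.645σ and 0.51 = μ + 0.6745σ.
Subtracting: σ = (0.51 − 0.21)/(0.6745 − (-1.645)) = 0.13.
Then μ = 0.21 − (-1.645)·0.13 = 0.42.

μ = 0.42, σ = 0.13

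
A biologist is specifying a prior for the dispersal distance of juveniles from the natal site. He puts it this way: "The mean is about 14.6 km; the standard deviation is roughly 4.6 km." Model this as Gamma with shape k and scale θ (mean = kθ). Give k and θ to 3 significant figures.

k ≈ 10.1, θ ≈ 1.45

For Gamma(k, scale θ): mean = kθ, variance = kθ², so CV = 1/√k.
CV = SD/mean = 4.6/14.6 = 0.3151, hence k = 1/CV² = 10.1.
Then θ = mean/k = 14.6/10.1 = 1.45.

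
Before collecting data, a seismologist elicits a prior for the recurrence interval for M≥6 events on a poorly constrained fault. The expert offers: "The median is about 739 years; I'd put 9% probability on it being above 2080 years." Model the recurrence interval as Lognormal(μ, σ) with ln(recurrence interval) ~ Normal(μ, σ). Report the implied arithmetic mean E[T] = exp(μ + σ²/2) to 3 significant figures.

E[T] ≈ 995 years

If T ~ Lognormal(μ,σ) then ln T ~ Normal(μ,σ), so the p-quantile of ln T is μ + z_p·σ.
ln(739) = 6.605 and ln(2080) = 7.64; z_{0.5} = 0, z_{0.91} = 1.341.
σ = (7.64 − 6.605)/(1.341 − (0)) = 0.772.
μ = 6.605 − (0)·0.772 = 6.605.
E[T] = exp(μ + σ²/2) = exp(6.605 + 0.2979) = 995 years.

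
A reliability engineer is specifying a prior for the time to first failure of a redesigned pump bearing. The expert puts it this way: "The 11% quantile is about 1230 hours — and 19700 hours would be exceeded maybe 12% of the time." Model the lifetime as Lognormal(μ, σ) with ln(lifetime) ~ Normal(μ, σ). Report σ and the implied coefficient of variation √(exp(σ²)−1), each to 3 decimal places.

σ ≈ 1.155, CV ≈ 1.672

If T ~ Lognormal(μ,σ) then ln T ~ Normal(μ,σ), so the p-quantile of ln T is μ + z_p·σ.
ln(1230) = 7.115 and ln(19700) = 9.888; z_{0.11} = -1.227, z_{0.88} = 1.175.
σ = (9.888 − 7.115)/(1.175 − (-1.227)) = 1.155.
μ = 7.115 − (-1.227)·1.155 = 8.531.
CV = √(exp(σ²)−1) = √(exp(1.3339)−1) = 1.672.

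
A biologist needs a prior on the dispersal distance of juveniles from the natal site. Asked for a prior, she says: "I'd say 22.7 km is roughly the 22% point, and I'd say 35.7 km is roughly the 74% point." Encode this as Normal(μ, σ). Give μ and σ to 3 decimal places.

μ = 29.792, σ = 9.184

For Normal(μ,σ), the p-quantile is μ + z_p·σ. Here z_{0.22} = -0.7722, z_{0.74} = 0.6433.
So 22.7 = μ − 0.7722σ and 35.7 = μ + 0.6433σ.
Subtracting: σ = (35.7 − 22.7)/(0.6433 − (-0.7722)) = 9.184.
Then μ = 22.7 − (-0.7722)·9.184 = 29.792.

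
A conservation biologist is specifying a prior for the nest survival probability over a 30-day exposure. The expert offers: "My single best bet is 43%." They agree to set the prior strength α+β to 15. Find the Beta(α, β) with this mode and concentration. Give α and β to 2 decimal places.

α = 6.59, β = 8.41

For α,β > 1 the Beta mode is (α−1)/(α+β−2). With α+β = 15, the mode is (α−1)/13.
Set (α−1)/13 = 0.43 → α = 1 + 0.43·13 = 6.59.
β = 15 − α = 8.41.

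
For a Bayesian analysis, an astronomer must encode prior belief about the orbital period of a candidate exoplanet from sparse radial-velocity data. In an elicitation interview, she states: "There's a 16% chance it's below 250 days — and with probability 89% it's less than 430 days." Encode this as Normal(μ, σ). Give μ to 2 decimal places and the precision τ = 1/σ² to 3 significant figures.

μ = 330.60, τ = 0.000152

The p-quantile of Normal(μ,σ) is μ + z_p·σ, with z_{0.16} = -0.9945 and z_{0.89} = 1.227.
Eliminate σ: μ = (z₂·x₁ − z₁·x₂)/(z₂ − z₁) = (1.227·250 − (-0.9945)·430)/2.221 = 330.60.
Then σ = (x₂ − x₁)/(z₂ − z₁) = (430 − 250)/2.221 = 81.05.
Precision τ = 1/σ² = 1/81.05² = 0.000152.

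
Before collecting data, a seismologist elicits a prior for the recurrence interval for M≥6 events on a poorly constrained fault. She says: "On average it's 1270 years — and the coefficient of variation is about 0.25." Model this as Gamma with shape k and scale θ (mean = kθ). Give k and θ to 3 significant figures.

For Gamma(k, scale θ): mean = kθ, variance = kθ², so CV = 1/√k.
CV = 0.25, hence k = 1/CV² = 16.
Then θ = mean/k = 1270/16 = 79.4.

k ≈ 16, θ ≈ 79.4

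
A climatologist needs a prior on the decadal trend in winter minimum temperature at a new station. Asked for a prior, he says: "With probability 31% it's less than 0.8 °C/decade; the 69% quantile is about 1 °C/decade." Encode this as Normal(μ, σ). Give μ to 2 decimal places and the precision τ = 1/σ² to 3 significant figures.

For Normal(μ,σ), the p-quantile is μ + z_p·σ. Here z_{0.31} = -0.4959, z_{0.69} = 0.4959.
So 0.8 = μ − 0.4959σ and 1 = μ + 0.4959σ.
Subtracting: σ = (1 − 0.8)/(0.4959 − (-0.4959)) = 0.20.
Then μ = 0.8 − (-0.4959)·0.20 = 0.90.
Precision τ = 1/σ² = 1/0.2017² = 24.6.

μ = 0.90, τ = 24.6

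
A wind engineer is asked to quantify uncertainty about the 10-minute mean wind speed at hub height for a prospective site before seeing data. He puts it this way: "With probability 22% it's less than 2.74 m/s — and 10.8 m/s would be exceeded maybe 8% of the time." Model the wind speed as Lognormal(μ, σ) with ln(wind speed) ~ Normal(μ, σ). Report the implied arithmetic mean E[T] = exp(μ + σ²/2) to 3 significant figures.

If T ~ Lognormal(μ,σ) then ln T ~ Normal(μ,σ), so the p-quantile of ln T is μ + z_p·σ.
ln(2.74) = 1.008 and ln(10.8) = 2.38; z_{0.22} = -0.7722, z_{0.92} = 1.405.
σ = (2.38 − 1.008)/(1.405 − (-0.7722)) = 0.630.
μ = 1.008 − (-0.7722)·0.630 = 1.494.
E[T] = exp(μ + σ²/2) = exp(1.494 + 0.1984) = 5.43 m/s.

E[T] ≈ 5.43 m/s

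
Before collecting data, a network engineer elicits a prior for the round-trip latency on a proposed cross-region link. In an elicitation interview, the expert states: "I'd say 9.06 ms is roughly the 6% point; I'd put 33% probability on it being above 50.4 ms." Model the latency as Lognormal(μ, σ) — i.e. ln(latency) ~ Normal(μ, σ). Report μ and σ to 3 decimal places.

μ ≈ 3.542, σ ≈ 0.860

If T ~ Lognormal(μ,σ) then ln T ~ Normal(μ,σ), so the p-quantile of ln T is μ + z_p·σ.
ln(9.06) = 2.204 and ln(50.4) = 3.92; z_{0.06} = -1.555, z_{0.67} = 0.4399.
σ = (3.92 − 2.204)/(0.4399 − (-1.555)) = 0.860.
μ = 2.204 − (-1.555)·0.860 = 3.542.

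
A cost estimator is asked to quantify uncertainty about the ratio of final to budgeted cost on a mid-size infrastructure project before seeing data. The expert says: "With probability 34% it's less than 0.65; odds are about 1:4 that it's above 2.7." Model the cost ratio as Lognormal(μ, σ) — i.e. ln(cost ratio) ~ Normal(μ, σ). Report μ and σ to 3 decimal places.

If T ~ Lognormal(μ,σ) then ln T ~ Normal(μ,σ), so the p-quantile of ln T is μ + z_p·σ.
ln(0.65) = -0.4308 and ln(2.7) = 0.9933; z_{0.34} = -0.4125, z_{0.8} = 0.8416.
σ = (0.9933 − -0.4308)/(0.8416 − (-0.4125)) = 1.136.
μ = -0.4308 − (-0.4125)·1.136 = 0.038.

μ ≈ 0.038, σ ≈ 1.136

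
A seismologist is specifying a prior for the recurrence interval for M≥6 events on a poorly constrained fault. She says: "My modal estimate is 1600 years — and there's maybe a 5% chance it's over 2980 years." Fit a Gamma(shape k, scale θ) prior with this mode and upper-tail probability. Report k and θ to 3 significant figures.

Gamma(k,θ) with k>1 has mode (k−1)θ, so θ = 1600/(k−1).
Need P(X < 2980) = 0.95 with θ tied to k this way. Start at k = 2, θ = 1600: P(X<2980) ≈ 0.555.
Too low — raise k to concentrate. Iterating converges to k ≈ 8.19.
Then θ = 1600/(8.19−1) ≈ 222.

k ≈ 8.19, θ ≈ 222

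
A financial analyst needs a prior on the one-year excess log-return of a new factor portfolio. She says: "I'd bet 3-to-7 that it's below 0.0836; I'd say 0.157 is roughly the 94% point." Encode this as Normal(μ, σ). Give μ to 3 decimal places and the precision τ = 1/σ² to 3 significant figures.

The p-quantile of Normal(μ,σ) is μ + z_p·σ, with z_{0.3} = -0.5244 and z_{0.94} = 1.555.
Eliminate σ: μ = (z₂·x₁ − z₁·x₂)/(z₂ − z₁) = (1.555·0.0836 − (-0.5244)·0.157)/2.079 = 0.102.
Then σ = (x₂ − x₁)/(z₂ − z₁) = (0.157 − 0.0836)/2.079 = 0.035.
Precision τ = 1/σ² = 1/0.0353² = 802.

μ = 0.102, τ = 802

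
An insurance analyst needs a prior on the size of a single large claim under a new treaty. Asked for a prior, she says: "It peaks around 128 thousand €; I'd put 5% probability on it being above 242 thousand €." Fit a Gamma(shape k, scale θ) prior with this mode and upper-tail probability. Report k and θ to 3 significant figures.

k ≈ 7.85, θ ≈ 18.7

Gamma(k,θ) with k>1 has mode (k−1)θ, so θ = 128/(k−1).
Need P(X < 242) = 0.95 with θ tied to k this way. Start at k = 2, θ = 128: P(X<242) ≈ 0.564.
Too low — raise k to concentrate. Iterating converges to k ≈ 7.85.
Then θ = 128/(7.85−1) ≈ 18.7.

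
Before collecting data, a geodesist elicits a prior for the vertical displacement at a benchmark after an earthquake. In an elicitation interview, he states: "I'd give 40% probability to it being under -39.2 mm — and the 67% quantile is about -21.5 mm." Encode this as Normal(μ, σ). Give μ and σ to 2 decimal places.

For Normal(μ,σ), the p-quantile is μ + z_p·σ. Here z_{0.4} = -0.2533, z_{0.67} = 0.4399.
So -39.2 = μ − 0.2533σ and -21.5 = μ + 0.4399σ.
Subtracting: σ = (-21.5 − -39.2)/(0.4399 − (-0.2533)) = 25.53.
Then μ = -39.2 − (-0.2533)·25.53 = -32.73.

μ = -32.73, σ = 25.53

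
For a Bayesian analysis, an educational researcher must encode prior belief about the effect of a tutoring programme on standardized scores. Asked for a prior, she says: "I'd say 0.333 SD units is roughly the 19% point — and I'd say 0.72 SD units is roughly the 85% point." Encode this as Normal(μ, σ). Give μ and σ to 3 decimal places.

μ = 0.510, σ = 0.202

The p-quantile of Normal(μ,σ) is μ + z_p·σ, with z_{0.19} = -0.8779 and z_{0.85} = 1.036.
Eliminate σ: μ = (z₂·x₁ − z₁·x₂)/(z₂ − z₁) = (1.036·0.333 − (-0.8779)·0.72)/1.914 = 0.510.
Then σ = (x₂ − x₁)/(z₂ − z₁) = (0.72 − 0.333)/1.914 = 0.202.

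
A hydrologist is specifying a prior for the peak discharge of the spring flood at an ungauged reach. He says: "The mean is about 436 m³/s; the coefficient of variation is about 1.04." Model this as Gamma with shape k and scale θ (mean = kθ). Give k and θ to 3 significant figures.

For Gamma(k, scale θ): mean = kθ, variance = kθ², so CV = 1/√k.
CV = 1.04, hence k = 1/CV² = 0.925.
Then θ = mean/k = 436/0.925 = 472.

k ≈ 0.925, θ ≈ 472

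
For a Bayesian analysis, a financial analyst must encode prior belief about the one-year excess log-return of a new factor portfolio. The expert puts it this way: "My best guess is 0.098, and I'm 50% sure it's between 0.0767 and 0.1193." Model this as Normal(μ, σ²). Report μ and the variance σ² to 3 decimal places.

μ = 0.098, σ² = 0.001

A symmetric 50% interval runs μ ± z·σ with z = 0.6745.
Half-width = 0.0213, so σ = 0.0213/0.6745 = 0.0316 and σ² = 0.001.
μ is the stated best guess, 0.098.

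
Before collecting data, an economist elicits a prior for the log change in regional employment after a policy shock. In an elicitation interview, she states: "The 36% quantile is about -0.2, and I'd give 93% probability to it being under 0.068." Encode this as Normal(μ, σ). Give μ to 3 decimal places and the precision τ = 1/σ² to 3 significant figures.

The p-quantile of Normal(μ,σ) is μ + z_p·σ, with z_{0.36} = -0.3585 and z_{0.93} = 1.476.
Eliminate σ: μ = (z₂·x₁ − z₁·x₂)/(z₂ − z₁) = (1.476·-0.2 − (-0.3585)·0.068)/1.834 = -0.148.
Then σ = (x₂ − x₁)/(z₂ − z₁) = (0.068 − -0.2)/1.834 = 0.146.
Precision τ = 1/σ² = 1/0.1461² = 46.8.

μ = -0.148, τ = 46.8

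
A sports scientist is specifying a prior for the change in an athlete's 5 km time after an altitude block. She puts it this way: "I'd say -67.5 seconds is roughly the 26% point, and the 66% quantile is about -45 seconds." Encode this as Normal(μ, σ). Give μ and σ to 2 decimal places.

μ = -53.79, σ = 21.31

For Normal(μ,σ), the p-quantile is μ + z_p·σ. Here z_{0.26} = -0.6433, z_{0.66} = 0.4125.
So -67.5 = μ − 0.6433σ and -45 = μ + 0.4125σ.
Subtracting: σ = (-45 − -67.5)/(0.4125 − (-0.6433)) = 21.31.
Then μ = -67.5 − (-0.6433)·21.31 = -53.79.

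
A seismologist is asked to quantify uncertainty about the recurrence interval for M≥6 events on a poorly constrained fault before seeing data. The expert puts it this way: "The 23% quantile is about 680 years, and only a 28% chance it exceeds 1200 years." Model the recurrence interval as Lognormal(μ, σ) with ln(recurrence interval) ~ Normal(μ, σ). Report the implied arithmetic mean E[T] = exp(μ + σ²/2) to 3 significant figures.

E[T] ≈ 1020 years

If T ~ Lognormal(μ,σ) then ln T ~ Normal(μ,σ), so the p-quantile of ln T is μ + z_p·σ.
ln(680) = 6.522 and ln(1200) = 7.09; z_{0.23} = -0.7388, z_{0.72} = 0.5828.
σ = (7.09 − 6.522)/(0.5828 − (-0.7388)) = 0.430.
μ = 6.522 − (-0.7388)·0.430 = 6.840.
E[T] = exp(μ + σ²/2) = exp(6.840 + 0.0923) = 1020 years.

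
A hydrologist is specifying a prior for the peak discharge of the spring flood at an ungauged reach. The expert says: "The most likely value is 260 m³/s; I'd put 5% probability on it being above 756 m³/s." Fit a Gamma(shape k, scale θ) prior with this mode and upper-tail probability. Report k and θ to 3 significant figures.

Gamma(k,θ) with k>1 has mode (k−1)θ, so θ = 260/(k−1).
Need P(X < 756) = 0.95 with θ tied to k this way. Start at k = 2, θ = 260: P(X<756) ≈ 0.787.
Too low — raise k to concentrate. Iterating converges to k ≈ 3.34.
Then θ = 260/(3.34−1) ≈ 111.

k ≈ 3.34, θ ≈ 111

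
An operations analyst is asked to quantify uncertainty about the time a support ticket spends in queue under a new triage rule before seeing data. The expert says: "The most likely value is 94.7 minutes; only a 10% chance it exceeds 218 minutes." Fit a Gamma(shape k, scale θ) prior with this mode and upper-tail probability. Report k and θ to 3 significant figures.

Gamma(k,θ) with k>1 has mode (k−1)θ, so θ = 94.7/(k−1).
Need P(X < 218) = 0.9 with θ tied to k this way. Start at k = 2, θ = 94.7: P(X<218) ≈ 0.670.
Too low — raise k to concentrate. Iterating converges to k ≈ 3.77.
Then θ = 94.7/(3.77−1) ≈ 34.2.

k ≈ 3.77, θ ≈ 34.2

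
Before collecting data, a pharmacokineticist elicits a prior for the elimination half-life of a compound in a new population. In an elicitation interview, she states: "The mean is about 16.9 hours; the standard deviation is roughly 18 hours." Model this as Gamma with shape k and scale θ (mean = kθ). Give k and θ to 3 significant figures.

k ≈ 0.882, θ ≈ 19.2

For Gamma(k, scale θ): mean = kθ, variance = kθ², so CV = 1/√k.
CV = SD/mean = 18/16.9 = 1.065, hence k = 1/CV² = 0.882.
Then θ = mean/k = 16.9/0.882 = 19.2.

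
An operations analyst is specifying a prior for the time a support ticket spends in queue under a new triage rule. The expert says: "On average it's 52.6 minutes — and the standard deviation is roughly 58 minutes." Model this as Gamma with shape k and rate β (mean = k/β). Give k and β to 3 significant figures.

For Gamma(k, rate β): mean = k/β, variance = k/β², so CV = 1/√k.
CV = SD/mean = 58/52.6 = 1.103, hence k = 1/CV² = 0.822.
Then β = k/mean = 0.822/52.6 = 0.0156.

k ≈ 0.822, β ≈ 0.0156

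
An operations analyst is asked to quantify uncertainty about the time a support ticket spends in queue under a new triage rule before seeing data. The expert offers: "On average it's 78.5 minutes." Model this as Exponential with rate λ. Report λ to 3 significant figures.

Exponential mean = 1/λ, so λ = 1/78.5 = 0.0127.

λ ≈ 0.0127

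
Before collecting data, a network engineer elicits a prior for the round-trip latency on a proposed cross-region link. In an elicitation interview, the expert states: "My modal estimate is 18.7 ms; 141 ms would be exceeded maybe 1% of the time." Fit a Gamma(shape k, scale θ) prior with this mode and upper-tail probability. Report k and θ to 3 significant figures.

Gamma(k,θ) with k>1 has mode (k−1)θ, so θ = 18.7/(k−1).
Need P(X < 141) = 0.99 with θ tied to k this way. Start at k = 2, θ = 18.7: P(X<141) ≈ 0.995.
Too high — lower k to spread out. Iterating converges to k ≈ 1.84.
Then θ = 18.7/(1.84−1) ≈ 22.2.

k ≈ 1.84, θ ≈ 22.2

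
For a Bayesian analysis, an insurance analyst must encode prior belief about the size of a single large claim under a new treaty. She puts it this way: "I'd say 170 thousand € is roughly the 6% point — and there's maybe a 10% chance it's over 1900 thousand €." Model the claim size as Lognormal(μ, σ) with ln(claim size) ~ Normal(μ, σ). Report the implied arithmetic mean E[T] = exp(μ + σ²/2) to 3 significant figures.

If T ~ Lognormal(μ,σ) then ln T ~ Normal(μ,σ), so the p-quantile of ln T is μ + z_p·σ.
ln(170) = 5.136 and ln(1900) = 7.55; z_{0.06} = -1.555, z_{0.9} = 1.282.
σ = (7.55 − 5.136)/(1.282 − (-1.555)) = 0.851.
μ = 5.136 − (-1.555)·0.851 = 6.459.
E[T] = exp(μ + σ²/2) = exp(6.459 + 0.3621) = 917 thousand €.

E[T] ≈ 917 thousand €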